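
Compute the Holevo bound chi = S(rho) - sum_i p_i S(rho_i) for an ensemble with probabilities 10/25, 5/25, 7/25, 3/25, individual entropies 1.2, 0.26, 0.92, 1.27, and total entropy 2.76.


chi = S(rho) - sum_i p_i * S(rho_i)
Weighted entropy = 10/25 * 1.2 + 5/25 * 0.26 + 7/25 * 0.92 + 3/25 * 1.27
= 0.9420
chi = 2.76 - 0.9420
= 1.8180

1.8180


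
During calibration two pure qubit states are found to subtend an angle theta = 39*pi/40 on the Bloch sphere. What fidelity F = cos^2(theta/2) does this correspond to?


For states separated by angle theta on Bloch sphere:
F = cos^2(theta/2)
theta = 39*pi/40 = 3.0631
theta/2 = 1.5315
cos(theta/2) = 0.0393
F = 0.0015

0.0015


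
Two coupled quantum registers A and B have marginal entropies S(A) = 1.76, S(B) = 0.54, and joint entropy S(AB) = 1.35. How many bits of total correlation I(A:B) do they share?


I(A:B) = S(A) + S(B) - S(AB)
= 1.76 + 0.54 - 1.35
= 0.9500

0.9500


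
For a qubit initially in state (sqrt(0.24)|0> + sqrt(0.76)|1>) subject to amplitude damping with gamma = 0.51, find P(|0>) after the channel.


For amplitude damping with parameter gamma on state sqrt(a)|0> + sqrt(b)|1>:
alpha^2 = 0.24, beta^2 = 0.76
P(|0>) = alpha^2 + gamma * beta^2
= 0.24 + 0.51 * 0.76
= 0.24 + 0.3876
= 0.6276

0.6276


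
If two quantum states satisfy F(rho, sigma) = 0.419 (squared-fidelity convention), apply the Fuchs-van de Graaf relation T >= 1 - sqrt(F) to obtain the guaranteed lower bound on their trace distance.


Fuchs-van de Graaf (squared-fidelity convention): 1 - sqrt(F) <= T <= sqrt(1 - F).
Lower bound: T >= 1 - sqrt(F)
sqrt(F) = sqrt(0.419) = 0.6473
T >= 1 - 0.6473
T >= 0.3527

0.3527


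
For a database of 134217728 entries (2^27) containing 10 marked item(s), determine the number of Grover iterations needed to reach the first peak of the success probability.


After j Grover iterations the success probability is P(j) = sin^2((2j+1)*theta), where sin(theta) = sqrt(k/N).
N = 2^27 = 134217728, k = 10
sin(theta) = sqrt(k/N) = 0.0002729575168
theta = arcsin(sqrt(k/N)) = 0.0002729575202 rad
P(j) reaches its first maximum when (2j+1)*theta is as close as possible to pi/2, i.e. j = round(pi/(4*theta) - 1/2).
pi/(4*theta) - 1/2 = 2876.8641
(For comparison, the common estimate pi/4 * sqrt(N/k) = 2877.3641; the exact maximiser is used here.)
Optimal iterations = 2877

2877


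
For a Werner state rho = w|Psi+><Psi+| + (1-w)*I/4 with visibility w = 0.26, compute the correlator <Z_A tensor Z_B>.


|Psi+> = (|01> + |10>)/sqrt(2)
For the pure Bell state, <Z_A Z_B> = -1 (Bell-state Pauli correlator).
The maximally-mixed part I/4 has tr(I/4 * P tensor P) = 0 for any traceless Pauli P.
So <Z_A Z_B>_rho = w * (-1) + (1 - w) * 0
= 0.26 * (-1)
= -0.2600

-0.2600


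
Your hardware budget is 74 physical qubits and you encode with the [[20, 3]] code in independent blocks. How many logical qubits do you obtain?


Each code block uses 20 physical qubits for 3 logical qubit(s).
Number of complete blocks = floor(74 / 20) = 3
Logical qubits = 3 * 3
= 9

9


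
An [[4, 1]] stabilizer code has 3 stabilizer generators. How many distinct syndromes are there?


Each stabilizer generator gives a binary (+1 or -1) measurement outcome.
With 3 independent generators:
Total syndromes = 2^3
= 8

8


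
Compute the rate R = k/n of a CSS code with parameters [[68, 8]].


Code rate R = k/n
= 8/68
= 0.1176

0.1176


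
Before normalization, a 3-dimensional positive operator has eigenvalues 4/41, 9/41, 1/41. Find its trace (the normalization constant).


tr(M) = sum of eigenvalues
= 4/41 + 9/41 + 1/41
= 14/41
= 0.3415

0.3415


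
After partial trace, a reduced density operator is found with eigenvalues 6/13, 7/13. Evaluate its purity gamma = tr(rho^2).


tr(rho^2) = sum of eigenvalues squared
= (6/13)^2 + (7/13)^2
= (36 + 49) / 169
= 85/169
= 0.5030

0.5030


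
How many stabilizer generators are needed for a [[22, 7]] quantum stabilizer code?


For an [[n,k]] stabilizer code:
Number of stabilizer generators = n - k
= 22 - 7
= 15

15


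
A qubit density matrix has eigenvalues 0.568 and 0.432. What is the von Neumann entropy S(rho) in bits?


S = -p*log2(p) - (1-p)*log2(1-p)
p = 0.5680, 1-p = 0.4320
= -0.5680 * log2(0.5680) - 0.4320 * log2(0.4320)
= -(-0.4635) - (-0.5231)
= 0.9866

0.9866


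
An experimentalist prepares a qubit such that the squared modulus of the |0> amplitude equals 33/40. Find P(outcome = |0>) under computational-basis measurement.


|alpha|^2 = 33/40 = 0.8250
|beta|^2 = 1 - 33/40 = 7/40 = 0.1750
P(|0>) = |alpha|^2 = 0.8250

0.8250


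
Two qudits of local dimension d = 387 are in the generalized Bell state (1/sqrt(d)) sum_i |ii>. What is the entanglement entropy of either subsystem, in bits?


For a maximally entangled state in d x d:
S = log2(d) = log2(387)
= 8.5962

8.5962


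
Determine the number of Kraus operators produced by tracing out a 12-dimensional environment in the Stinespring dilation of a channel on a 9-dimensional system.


Tracing out the environment in an orthonormal basis {|i>_E} gives Kraus operators K_i = <i|_E U |0>_E.
Number of Kraus operators = dim(H_env) = d_env
= 12

12


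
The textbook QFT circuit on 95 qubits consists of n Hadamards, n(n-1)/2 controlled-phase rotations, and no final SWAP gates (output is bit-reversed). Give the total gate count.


Hadamard gates: 95
Controlled rotations: n*(n-1)/2 = 95*94/2 = 4465
SWAP gates: 0 (omitted)
Total = 95 + 4465
= 4560

4560


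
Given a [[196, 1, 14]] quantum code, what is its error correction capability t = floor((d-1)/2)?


Code parameters: [[196, 1, 14]], distance d = 14.
Number of correctable errors = floor((d-1)/2)
= floor((14 - 1)/2)
= floor(13/2)
= 6

6


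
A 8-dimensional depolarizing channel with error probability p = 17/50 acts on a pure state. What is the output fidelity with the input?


F = (1-p) + p/d
= (1 - 0.3400) + 0.3400/8
= 0.6600 + 0.0425
= 0.7025

0.7025


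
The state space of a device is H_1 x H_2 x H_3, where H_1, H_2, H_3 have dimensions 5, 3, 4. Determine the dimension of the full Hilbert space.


dim(H_1 x H_2 x H_3) = 5 * 3 * 4
= 15 * 4
= 60

60


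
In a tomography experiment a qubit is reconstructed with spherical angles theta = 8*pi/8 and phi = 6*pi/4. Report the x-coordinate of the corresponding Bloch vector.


theta = 3.1416, phi = 4.7124
r_x = sin(theta)*cos(phi) = 0.0000 * 0.0000
r_x = 0.0000

0.0000


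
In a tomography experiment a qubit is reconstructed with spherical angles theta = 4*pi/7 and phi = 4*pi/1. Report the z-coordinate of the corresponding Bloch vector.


theta = 1.7952, phi = 12.5664
r_z = cos(theta) = -0.2225

-0.2225


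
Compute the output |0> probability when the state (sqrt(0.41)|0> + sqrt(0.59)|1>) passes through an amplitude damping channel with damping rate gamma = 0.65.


For amplitude damping with parameter gamma on state sqrt(a)|0> + sqrt(b)|1>:
alpha^2 = 0.41, beta^2 = 0.59
P(|0>) = alpha^2 + gamma * beta^2
= 0.41 + 0.65 * 0.59
= 0.41 + 0.3835
= 0.7935

0.7935


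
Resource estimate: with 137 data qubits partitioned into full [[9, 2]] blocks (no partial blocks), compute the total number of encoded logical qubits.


Each code block uses 9 physical qubits for 2 logical qubit(s).
Number of complete blocks = floor(137 / 9) = 15
Logical qubits = 15 * 2
= 30

30


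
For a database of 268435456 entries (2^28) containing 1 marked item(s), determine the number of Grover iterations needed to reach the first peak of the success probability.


After j Grover iterations the success probability is P(j) = sin^2((2j+1)*theta), where sin(theta) = sqrt(k/N).
N = 2^28 = 268435456, k = 1
sin(theta) = sqrt(k/N) = 6.103515625e-05
theta = arcsin(sqrt(k/N)) = 6.103515629e-05 rad
P(j) reaches its first maximum when (2j+1)*theta is as close as possible to pi/2, i.e. j = round(pi/(4*theta) - 1/2).
pi/(4*theta) - 1/2 = 12867.4635
(For comparison, the common estimate pi/4 * sqrt(N/k) = 12867.9635; the exact maximiser is used here.)
Optimal iterations = 12867

12867


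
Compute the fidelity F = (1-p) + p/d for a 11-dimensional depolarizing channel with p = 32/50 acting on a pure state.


F = (1-p) + p/d
= (1 - 0.6400) + 0.6400/11
= 0.3600 + 0.0582
= 0.4182

0.4182


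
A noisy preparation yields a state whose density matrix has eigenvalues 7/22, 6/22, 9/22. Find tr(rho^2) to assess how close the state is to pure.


tr(rho^2) = sum of eigenvalues squared
= (7/22)^2 + (6/22)^2 + (9/22)^2
= (49 + 36 + 81) / 484
= 166/484
= 0.3430

0.3430


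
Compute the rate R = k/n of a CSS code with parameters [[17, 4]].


Code rate R = k/n
= 4/17
= 0.2353

0.2353


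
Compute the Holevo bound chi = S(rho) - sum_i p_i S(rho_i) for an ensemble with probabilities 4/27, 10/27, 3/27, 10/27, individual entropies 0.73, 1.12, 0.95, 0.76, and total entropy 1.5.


chi = S(rho) - sum_i p_i * S(rho_i)
Weighted entropy = 4/27 * 0.73 + 10/27 * 1.12 + 3/27 * 0.95 + 10/27 * 0.76
= 0.9100
chi = 1.5 - 0.9100
= 0.5900

0.5900


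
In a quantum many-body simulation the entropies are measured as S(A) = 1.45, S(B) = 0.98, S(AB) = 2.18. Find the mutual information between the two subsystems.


I(A:B) = S(A) + S(B) - S(AB)
= 1.45 + 0.98 - 2.18
= 0.2500

0.2500


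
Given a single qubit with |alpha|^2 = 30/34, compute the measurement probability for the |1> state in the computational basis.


|alpha|^2 = 30/34 = 0.8824
|beta|^2 = 1 - 30/34 = 4/34 = 0.1176
P(|1>) = |beta|^2 = 0.1176

0.1176


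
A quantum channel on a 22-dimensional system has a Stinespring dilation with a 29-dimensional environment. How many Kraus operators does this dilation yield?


Tracing out the environment in an orthonormal basis {|i>_E} gives Kraus operators K_i = <i|_E U |0>_E.
Number of Kraus operators = dim(H_env) = d_env
= 29

29


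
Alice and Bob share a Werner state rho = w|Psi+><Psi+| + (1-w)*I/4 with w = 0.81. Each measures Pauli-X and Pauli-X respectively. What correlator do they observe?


|Psi+> = (|01> + |10>)/sqrt(2)
For the pure Bell state, <X_A X_B> = +1 (Bell-state Pauli correlator).
The maximally-mixed part I/4 has tr(I/4 * P tensor P) = 0 for any traceless Pauli P.
So <X_A X_B>_rho = w * (+1) + (1 - w) * 0
= 0.81 * (+1)
= 0.8100

0.8100


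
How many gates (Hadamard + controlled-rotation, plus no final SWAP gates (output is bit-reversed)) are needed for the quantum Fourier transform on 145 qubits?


Hadamard gates: 145
Controlled rotations: n*(n-1)/2 = 145*144/2 = 10440
SWAP gates: 0 (omitted)
Total = 145 + 10440
= 10585

10585


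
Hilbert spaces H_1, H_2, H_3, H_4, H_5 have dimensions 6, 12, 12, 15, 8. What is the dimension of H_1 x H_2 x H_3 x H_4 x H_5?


dim(H_1 x H_2 x H_3 x H_4 x H_5) = 6 * 12 * 12 * 15 * 8
= 72 * 12 * 15 * 8
= 864 * 15 * 8
= 12960 * 8
= 103680

103680


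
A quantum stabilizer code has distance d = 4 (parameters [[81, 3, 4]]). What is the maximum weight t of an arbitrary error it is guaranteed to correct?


Code parameters: [[81, 3, 4]], distance d = 4.
Number of correctable errors = floor((d-1)/2)
= floor((4 - 1)/2)
= floor(3/2)
= 1

1


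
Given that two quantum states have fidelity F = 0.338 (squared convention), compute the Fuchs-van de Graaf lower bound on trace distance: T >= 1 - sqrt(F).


Fuchs-van de Graaf (squared-fidelity convention): 1 - sqrt(F) <= T <= sqrt(1 - F).
Lower bound: T >= 1 - sqrt(F)
sqrt(F) = sqrt(0.338) = 0.5814
T >= 1 - 0.5814
T >= 0.4186

0.4186


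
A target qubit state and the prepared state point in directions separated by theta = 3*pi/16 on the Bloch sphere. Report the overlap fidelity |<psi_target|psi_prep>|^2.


For states separated by angle theta on Bloch sphere:
F = cos^2(theta/2)
theta = 3*pi/16 = 0.5890
theta/2 = 0.2945
cos(theta/2) = 0.9569
F = 0.9157

0.9157


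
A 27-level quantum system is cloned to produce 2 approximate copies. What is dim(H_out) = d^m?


Output space = H^(tensor 2) where dim(H) = 27
dim = 27^2
= 729

729


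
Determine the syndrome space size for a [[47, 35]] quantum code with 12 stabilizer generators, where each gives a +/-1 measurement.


Each stabilizer generator gives a binary (+1 or -1) measurement outcome.
With 12 independent generators:
Total syndromes = 2^12
= 4096

4096


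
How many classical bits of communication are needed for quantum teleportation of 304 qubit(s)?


Quantum teleportation requires 2 classical bits per qubit teleported.
304 qubit(s) -> 2 * 304 = 608 classical bits

608


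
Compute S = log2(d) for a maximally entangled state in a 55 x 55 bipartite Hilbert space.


For a maximally entangled state in d x d:
S = log2(d) = log2(55)
= 5.7814

5.7814


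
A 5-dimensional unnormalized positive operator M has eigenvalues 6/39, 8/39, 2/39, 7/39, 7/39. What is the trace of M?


tr(M) = sum of eigenvalues
= 6/39 + 8/39 + 2/39 + 7/39 + 7/39
= 30/39
= 0.7692

0.7692


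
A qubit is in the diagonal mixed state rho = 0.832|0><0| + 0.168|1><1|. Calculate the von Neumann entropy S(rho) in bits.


S = -p*log2(p) - (1-p)*log2(1-p)
p = 0.8320, 1-p = 0.1680
= -0.8320 * log2(0.8320) - 0.1680 * log2(0.1680)
= -(-0.2208) - (-0.4323)
= 0.6531

0.6531


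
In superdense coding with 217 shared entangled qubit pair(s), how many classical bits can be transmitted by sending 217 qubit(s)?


Superdense coding allows 2 classical bits per shared entangled pair.
217 pair(s) -> 2 * 217 = 434 classical bits

434


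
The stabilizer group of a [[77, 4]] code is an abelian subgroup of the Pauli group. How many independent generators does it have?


For an [[n,k]] stabilizer code:
Number of stabilizer generators = n - k
= 77 - 4
= 73

73


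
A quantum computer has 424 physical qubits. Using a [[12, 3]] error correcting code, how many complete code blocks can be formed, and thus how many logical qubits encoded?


Each code block uses 12 physical qubits for 3 logical qubit(s).
Number of complete blocks = floor(424 / 12) = 35
Logical qubits = 35 * 3
= 105

105


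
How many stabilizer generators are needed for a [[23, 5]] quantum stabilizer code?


For an [[n,k]] stabilizer code:
Number of stabilizer generators = n - k
= 23 - 5
= 18

18


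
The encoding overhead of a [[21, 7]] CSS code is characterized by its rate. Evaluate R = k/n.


Code rate R = k/n
= 7/21
= 0.3333

0.3333


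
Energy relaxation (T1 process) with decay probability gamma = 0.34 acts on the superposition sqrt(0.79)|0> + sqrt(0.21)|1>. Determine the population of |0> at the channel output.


For amplitude damping with parameter gamma on state sqrt(a)|0> + sqrt(b)|1>:
alpha^2 = 0.79, beta^2 = 0.21
P(|0>) = alpha^2 + gamma * beta^2
= 0.79 + 0.34 * 0.21
= 0.79 + 0.0714
= 0.8614

0.8614


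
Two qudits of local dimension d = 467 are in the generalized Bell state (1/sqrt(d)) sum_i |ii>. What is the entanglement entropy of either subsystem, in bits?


For a maximally entangled state in d x d:
S = log2(d) = log2(467)
= 8.8673

8.8673


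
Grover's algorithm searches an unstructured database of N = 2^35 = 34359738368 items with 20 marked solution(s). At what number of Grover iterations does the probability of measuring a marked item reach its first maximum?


After j Grover iterations the success probability is P(j) = sin^2((2j+1)*theta), where sin(theta) = sqrt(k/N).
N = 2^35 = 34359738368, k = 20
sin(theta) = sqrt(k/N) = 2.412626389e-05
theta = arcsin(sqrt(k/N)) = 2.412626389e-05 rad
P(j) reaches its first maximum when (2j+1)*theta is as close as possible to pi/2, i.e. j = round(pi/(4*theta) - 1/2).
pi/(4*theta) - 1/2 = 32553.1588
(For comparison, the common estimate pi/4 * sqrt(N/k) = 32553.6588; the exact maximiser is used here.)
Optimal iterations = 32553

32553


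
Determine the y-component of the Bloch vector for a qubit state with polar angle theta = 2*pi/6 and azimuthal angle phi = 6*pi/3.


theta = 1.0472, phi = 6.2832
r_y = sin(theta)*sin(phi) = 0.8660 * 0.0000
r_y = 0.0000

0.0000


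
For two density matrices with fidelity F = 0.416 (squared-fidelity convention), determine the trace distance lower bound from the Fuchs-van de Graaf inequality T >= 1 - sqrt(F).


Fuchs-van de Graaf (squared-fidelity convention): 1 - sqrt(F) <= T <= sqrt(1 - F).
Lower bound: T >= 1 - sqrt(F)
sqrt(F) = sqrt(0.416) = 0.6450
T >= 1 - 0.6450
T >= 0.3550

0.3550


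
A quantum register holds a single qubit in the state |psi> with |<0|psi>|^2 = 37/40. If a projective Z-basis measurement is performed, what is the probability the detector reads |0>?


|alpha|^2 = 37/40 = 0.9250
|beta|^2 = 1 - 37/40 = 3/40 = 0.0750
P(|0>) = |alpha|^2 = 0.9250

0.9250


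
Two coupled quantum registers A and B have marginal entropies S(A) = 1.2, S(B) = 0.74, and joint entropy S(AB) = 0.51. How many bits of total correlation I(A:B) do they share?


I(A:B) = S(A) + S(B) - S(AB)
= 1.2 + 0.74 - 0.51
= 1.4300

1.4300


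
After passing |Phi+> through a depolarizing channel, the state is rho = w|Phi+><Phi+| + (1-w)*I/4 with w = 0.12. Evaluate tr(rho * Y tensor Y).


|Phi+> = (|00> + |11>)/sqrt(2)
For the pure Bell state, <Y_A Y_B> = -1 (Bell-state Pauli correlator).
The maximally-mixed part I/4 has tr(I/4 * P tensor P) = 0 for any traceless Pauli P.
So <Y_A Y_B>_rho = w * (-1) + (1 - w) * 0
= 0.12 * (-1)
= -0.1200

-0.1200


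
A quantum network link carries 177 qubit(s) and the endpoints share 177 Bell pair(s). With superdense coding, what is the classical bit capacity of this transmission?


Superdense coding allows 2 classical bits per shared entangled pair.
177 pair(s) -> 2 * 177 = 354 classical bits

354


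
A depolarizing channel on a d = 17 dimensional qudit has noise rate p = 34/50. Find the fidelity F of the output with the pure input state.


F = (1-p) + p/d
= (1 - 0.6800) + 0.6800/17
= 0.3200 + 0.0400
= 0.3600

0.3600


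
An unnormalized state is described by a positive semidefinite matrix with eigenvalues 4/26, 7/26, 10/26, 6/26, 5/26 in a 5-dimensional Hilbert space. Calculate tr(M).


tr(M) = sum of eigenvalues
= 4/26 + 7/26 + 10/26 + 6/26 + 5/26
= 32/26
= 1.2308

1.2308


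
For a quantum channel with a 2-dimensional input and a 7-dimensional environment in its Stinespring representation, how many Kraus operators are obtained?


Tracing out the environment in an orthonormal basis {|i>_E} gives Kraus operators K_i = <i|_E U |0>_E.
Number of Kraus operators = dim(H_env) = d_env
= 7

7


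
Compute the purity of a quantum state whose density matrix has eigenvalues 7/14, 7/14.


tr(rho^2) = sum of eigenvalues squared
= (7/14)^2 + (7/14)^2
= (49 + 49) / 196
= 98/196
= 0.5000

0.5000


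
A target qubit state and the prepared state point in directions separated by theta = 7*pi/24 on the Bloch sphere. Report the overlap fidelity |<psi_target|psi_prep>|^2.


For states separated by angle theta on Bloch sphere:
F = cos^2(theta/2)
theta = 7*pi/24 = 0.9163
theta/2 = 0.4581
cos(theta/2) = 0.8969
F = 0.8044

0.8044


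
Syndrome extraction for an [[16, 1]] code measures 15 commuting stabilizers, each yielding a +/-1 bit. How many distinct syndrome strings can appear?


Each stabilizer generator gives a binary (+1 or -1) measurement outcome.
With 15 independent generators:
Total syndromes = 2^15
= 32768

32768


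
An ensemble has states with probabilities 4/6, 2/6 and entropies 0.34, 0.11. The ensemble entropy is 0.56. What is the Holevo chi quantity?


chi = S(rho) - sum_i p_i * S(rho_i)
Weighted entropy = 4/6 * 0.34 + 2/6 * 0.11
= 0.2633
chi = 0.56 - 0.2633
= 0.2967

0.2967


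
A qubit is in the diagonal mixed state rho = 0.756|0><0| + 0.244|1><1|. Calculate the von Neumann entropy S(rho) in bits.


S = -p*log2(p) - (1-p)*log2(1-p)
p = 0.7560, 1-p = 0.2440
= -0.7560 * log2(0.7560) - 0.2440 * log2(0.2440)
= -(-0.3051) - (-0.4966)
= 0.8016

0.8016


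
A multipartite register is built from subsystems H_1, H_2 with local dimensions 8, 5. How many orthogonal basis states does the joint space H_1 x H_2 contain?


dim(H_1 x H_2) = 8 * 5
= 40

40


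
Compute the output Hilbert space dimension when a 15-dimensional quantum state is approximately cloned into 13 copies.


Output space = H^(tensor 13) where dim(H) = 15
dim = 15^13
= 225 (after 2 factors)
= 3375 (after 3 factors)
= 50625 (after 4 factors)
= 759375 (after 5 factors)
= 11390625 (after 6 factors)
= 170859375 (after 7 factors)
= 2562890625 (after 8 factors)
= 38443359375 (after 9 factors)
= 576650390625 (after 10 factors)
= 8649755859375 (after 11 factors)
= 129746337890625 (after 12 factors)
= 1946195068359375 (after 13 factors)
= 1946195068359375

1946195068359375


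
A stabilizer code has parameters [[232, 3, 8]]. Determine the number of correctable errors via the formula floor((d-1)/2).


Code parameters: [[232, 3, 8]], distance d = 8.
Number of correctable errors = floor((d-1)/2)
= floor((8 - 1)/2)
= floor(7/2)
= 3

3


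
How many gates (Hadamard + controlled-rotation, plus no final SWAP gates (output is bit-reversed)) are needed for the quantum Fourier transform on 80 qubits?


Hadamard gates: 80
Controlled rotations: n*(n-1)/2 = 80*79/2 = 3160
SWAP gates: 0 (omitted)
Total = 80 + 3160
= 3240

3240


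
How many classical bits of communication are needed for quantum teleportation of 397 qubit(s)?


Quantum teleportation requires 2 classical bits per qubit teleported.
397 qubit(s) -> 2 * 397 = 794 classical bits

794


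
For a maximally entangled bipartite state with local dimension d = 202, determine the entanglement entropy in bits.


For a maximally entangled state in d x d:
S = log2(d) = log2(202)
= 7.6582

7.6582


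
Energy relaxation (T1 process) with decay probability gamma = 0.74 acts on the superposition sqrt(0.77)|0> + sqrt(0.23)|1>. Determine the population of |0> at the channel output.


For amplitude damping with parameter gamma on state sqrt(a)|0> + sqrt(b)|1>:
alpha^2 = 0.77, beta^2 = 0.23
P(|0>) = alpha^2 + gamma * beta^2
= 0.77 + 0.74 * 0.23
= 0.77 + 0.1702
= 0.9402

0.9402


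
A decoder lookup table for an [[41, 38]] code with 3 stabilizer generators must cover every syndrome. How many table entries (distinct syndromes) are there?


Each stabilizer generator gives a binary (+1 or -1) measurement outcome.
With 3 independent generators:
Total syndromes = 2^3
= 8

8


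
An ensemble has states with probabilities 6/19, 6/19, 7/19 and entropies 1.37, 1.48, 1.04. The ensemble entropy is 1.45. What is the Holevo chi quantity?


chi = S(rho) - sum_i p_i * S(rho_i)
Weighted entropy = 6/19 * 1.37 + 6/19 * 1.48 + 7/19 * 1.04
= 1.2832
chi = 1.45 - 1.2832
= 0.1668

0.1668


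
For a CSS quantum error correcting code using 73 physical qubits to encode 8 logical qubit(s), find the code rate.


Code rate R = k/n
= 8/73
= 0.1096

0.1096


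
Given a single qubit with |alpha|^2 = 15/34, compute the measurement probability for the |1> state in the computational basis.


|alpha|^2 = 15/34 = 0.4412
|beta|^2 = 1 - 15/34 = 19/34 = 0.5588
P(|1>) = |beta|^2 = 0.5588

0.5588


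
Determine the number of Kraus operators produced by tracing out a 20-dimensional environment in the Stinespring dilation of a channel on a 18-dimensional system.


Tracing out the environment in an orthonormal basis {|i>_E} gives Kraus operators K_i = <i|_E U |0>_E.
Number of Kraus operators = dim(H_env) = d_env
= 20

20


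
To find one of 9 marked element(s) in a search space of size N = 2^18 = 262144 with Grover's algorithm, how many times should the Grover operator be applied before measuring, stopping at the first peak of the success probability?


After j Grover iterations the success probability is P(j) = sin^2((2j+1)*theta), where sin(theta) = sqrt(k/N).
N = 2^18 = 262144, k = 9
sin(theta) = sqrt(k/N) = 0.005859375
theta = arcsin(sqrt(k/N)) = 0.005859408528 rad
P(j) reaches its first maximum when (2j+1)*theta is as close as possible to pi/2, i.e. j = round(pi/(4*theta) - 1/2).
pi/(4*theta) - 1/2 = 133.5405
(For comparison, the common estimate pi/4 * sqrt(N/k) = 134.0413; the exact maximiser is used here.)
Optimal iterations = 134

134


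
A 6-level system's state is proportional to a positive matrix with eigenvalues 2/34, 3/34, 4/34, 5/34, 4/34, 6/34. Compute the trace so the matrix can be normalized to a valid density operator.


tr(M) = sum of eigenvalues
= 2/34 + 3/34 + 4/34 + 5/34 + 4/34 + 6/34
= 24/34
= 0.7059

0.7059


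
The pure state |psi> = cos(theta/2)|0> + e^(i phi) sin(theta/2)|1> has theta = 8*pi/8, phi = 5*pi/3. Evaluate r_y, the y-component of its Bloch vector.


theta = 3.1416, phi = 5.2360
r_y = sin(theta)*sin(phi) = 0.0000 * -0.8660
r_y = 0.0000

0.0000


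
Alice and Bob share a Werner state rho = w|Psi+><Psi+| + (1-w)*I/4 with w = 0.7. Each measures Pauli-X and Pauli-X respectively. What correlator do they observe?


|Psi+> = (|01> + |10>)/sqrt(2)
For the pure Bell state, <X_A X_B> = +1 (Bell-state Pauli correlator).
The maximally-mixed part I/4 has tr(I/4 * P tensor P) = 0 for any traceless Pauli P.
So <X_A X_B>_rho = w * (+1) + (1 - w) * 0
= 0.7 * (+1)
= 0.7000

0.7000


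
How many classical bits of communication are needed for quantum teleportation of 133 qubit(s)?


Quantum teleportation requires 2 classical bits per qubit teleported.
133 qubit(s) -> 2 * 133 = 266 classical bits

266


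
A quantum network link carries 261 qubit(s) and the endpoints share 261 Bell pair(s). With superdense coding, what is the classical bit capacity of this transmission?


Superdense coding allows 2 classical bits per shared entangled pair.
261 pair(s) -> 2 * 261 = 522 classical bits

522


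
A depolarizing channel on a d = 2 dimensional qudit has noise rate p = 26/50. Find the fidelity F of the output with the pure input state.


F = (1-p) + p/d
= (1 - 0.5200) + 0.5200/2
= 0.4800 + 0.2600
= 0.7400

0.7400


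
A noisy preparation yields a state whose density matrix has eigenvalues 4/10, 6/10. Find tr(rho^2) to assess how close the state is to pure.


tr(rho^2) = sum of eigenvalues squared
= (4/10)^2 + (6/10)^2
= (16 + 36) / 100
= 52/100
= 0.5200

0.5200


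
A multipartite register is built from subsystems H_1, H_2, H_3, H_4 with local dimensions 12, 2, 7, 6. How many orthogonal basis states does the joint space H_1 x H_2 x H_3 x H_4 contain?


dim(H_1 x H_2 x H_3 x H_4) = 12 * 2 * 7 * 6
= 24 * 7 * 6
= 168 * 6
= 1008

1008


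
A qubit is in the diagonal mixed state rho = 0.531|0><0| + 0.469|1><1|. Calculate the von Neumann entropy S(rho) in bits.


S = -p*log2(p) - (1-p)*log2(1-p)
p = 0.5310, 1-p = 0.4690
= -0.5310 * log2(0.5310) - 0.4690 * log2(0.4690)
= -(-0.4849) - (-0.5123)
= 0.9972

0.9972


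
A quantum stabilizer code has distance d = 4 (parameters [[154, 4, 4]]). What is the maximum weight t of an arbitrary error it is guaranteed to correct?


Code parameters: [[154, 4, 4]], distance d = 4.
Number of correctable errors = floor((d-1)/2)
= floor((4 - 1)/2)
= floor(3/2)
= 1

1


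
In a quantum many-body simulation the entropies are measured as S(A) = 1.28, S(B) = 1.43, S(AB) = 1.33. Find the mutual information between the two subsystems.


I(A:B) = S(A) + S(B) - S(AB)
= 1.28 + 1.43 - 1.33
= 1.3800

1.3800


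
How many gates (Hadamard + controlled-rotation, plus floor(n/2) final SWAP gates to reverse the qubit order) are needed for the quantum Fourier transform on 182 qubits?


Hadamard gates: 182
Controlled rotations: n*(n-1)/2 = 182*181/2 = 16471
SWAP gates: floor(n/2) = floor(182/2) = 91
Total = 182 + 16471 + 91
= 16744

16744


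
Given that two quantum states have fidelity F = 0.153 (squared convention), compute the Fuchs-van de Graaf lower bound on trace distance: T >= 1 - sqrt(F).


Fuchs-van de Graaf (squared-fidelity convention): 1 - sqrt(F) <= T <= sqrt(1 - F).
Lower bound: T >= 1 - sqrt(F)
sqrt(F) = sqrt(0.153) = 0.3912
T >= 1 - 0.3912
T >= 0.6088

0.6088


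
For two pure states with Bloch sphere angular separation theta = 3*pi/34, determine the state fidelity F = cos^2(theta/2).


For states separated by angle theta on Bloch sphere:
F = cos^2(theta/2)
theta = 3*pi/34 = 0.2772
theta/2 = 0.1386
cos(theta/2) = 0.9904
F = 0.9809

0.9809


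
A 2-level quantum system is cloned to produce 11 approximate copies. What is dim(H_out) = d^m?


Output space = H^(tensor 11) where dim(H) = 2
dim = 2^11
= 4 (after 2 factors)
= 8 (after 3 factors)
= 16 (after 4 factors)
= 32 (after 5 factors)
= 64 (after 6 factors)
= 128 (after 7 factors)
= 256 (after 8 factors)
= 512 (after 9 factors)
= 1024 (after 10 factors)
= 2048 (after 11 factors)
= 2048

2048


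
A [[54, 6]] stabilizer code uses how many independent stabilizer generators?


For an [[n,k]] stabilizer code:
Number of stabilizer generators = n - k
= 54 - 6
= 48

48


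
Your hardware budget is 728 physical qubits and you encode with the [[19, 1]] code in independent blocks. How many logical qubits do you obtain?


Each code block uses 19 physical qubits for 1 logical qubit(s).
Number of complete blocks = floor(728 / 19) = 38
Logical qubits = 38 * 1
= 38

38


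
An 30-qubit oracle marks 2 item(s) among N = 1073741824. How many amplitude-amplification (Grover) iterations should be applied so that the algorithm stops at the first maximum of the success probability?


After j Grover iterations the success probability is P(j) = sin^2((2j+1)*theta), where sin(theta) = sqrt(k/N).
N = 2^30 = 1073741824, k = 2
sin(theta) = sqrt(k/N) = 4.315837288e-05
theta = arcsin(sqrt(k/N)) = 4.315837289e-05 rad
P(j) reaches its first maximum when (2j+1)*theta is as close as possible to pi/2, i.e. j = round(pi/(4*theta) - 1/2).
pi/(4*theta) - 1/2 = 18197.5485
(For comparison, the common estimate pi/4 * sqrt(N/k) = 18198.0485; the exact maximiser is used here.)
Optimal iterations = 18198

18198


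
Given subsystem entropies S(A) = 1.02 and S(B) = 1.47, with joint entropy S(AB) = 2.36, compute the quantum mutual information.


I(A:B) = S(A) + S(B) - S(AB)
= 1.02 + 1.47 - 2.36
= 0.1300

0.1300


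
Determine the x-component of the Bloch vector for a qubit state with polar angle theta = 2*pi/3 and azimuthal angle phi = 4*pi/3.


theta = 2.0944, phi = 4.1888
r_x = sin(theta)*cos(phi) = 0.8660 * -0.5000
r_x = -0.4330

-0.4330


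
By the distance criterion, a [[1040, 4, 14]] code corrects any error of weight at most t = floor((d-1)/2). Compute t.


Code parameters: [[1040, 4, 14]], distance d = 14.
Number of correctable errors = floor((d-1)/2)
= floor((14 - 1)/2)
= floor(13/2)
= 6

6


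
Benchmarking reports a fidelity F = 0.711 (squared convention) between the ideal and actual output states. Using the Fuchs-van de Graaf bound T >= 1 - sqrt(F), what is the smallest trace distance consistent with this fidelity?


Fuchs-van de Graaf (squared-fidelity convention): 1 - sqrt(F) <= T <= sqrt(1 - F).
Lower bound: T >= 1 - sqrt(F)
sqrt(F) = sqrt(0.711) = 0.8432
T >= 1 - 0.8432
T >= 0.1568

0.1568


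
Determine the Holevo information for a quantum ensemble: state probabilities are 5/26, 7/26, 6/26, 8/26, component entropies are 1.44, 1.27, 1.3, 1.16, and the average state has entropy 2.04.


chi = S(rho) - sum_i p_i * S(rho_i)
Weighted entropy = 5/26 * 1.44 + 7/26 * 1.27 + 6/26 * 1.3 + 8/26 * 1.16
= 1.2758
chi = 2.04 - 1.2758
= 0.7642

0.7642


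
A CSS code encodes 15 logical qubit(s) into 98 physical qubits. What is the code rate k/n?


Code rate R = k/n
= 15/98
= 0.1531

0.1531


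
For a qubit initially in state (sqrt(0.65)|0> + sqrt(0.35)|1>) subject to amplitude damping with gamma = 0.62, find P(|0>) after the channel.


For amplitude damping with parameter gamma on state sqrt(a)|0> + sqrt(b)|1>:
alpha^2 = 0.65, beta^2 = 0.35
P(|0>) = alpha^2 + gamma * beta^2
= 0.65 + 0.62 * 0.35
= 0.65 + 0.2170
= 0.8670

0.8670


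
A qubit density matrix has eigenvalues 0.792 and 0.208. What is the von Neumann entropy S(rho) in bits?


S = -p*log2(p) - (1-p)*log2(1-p)
p = 0.7920, 1-p = 0.2080
= -0.7920 * log2(0.7920) - 0.2080 * log2(0.2080)
= -(-0.2665) - (-0.4712)
= 0.7376

0.7376


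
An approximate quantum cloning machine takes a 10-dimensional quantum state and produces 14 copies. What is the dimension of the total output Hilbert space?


Output space = H^(tensor 14) where dim(H) = 10
dim = 10^14
= 100 (after 2 factors)
= 1000 (after 3 factors)
= 10000 (after 4 factors)
= 100000 (after 5 factors)
= 1000000 (after 6 factors)
= 10000000 (after 7 factors)
= 100000000 (after 8 factors)
= 1000000000 (after 9 factors)
= 10000000000 (after 10 factors)
= 100000000000 (after 11 factors)
= 1000000000000 (after 12 factors)
= 10000000000000 (after 13 factors)
= 100000000000000 (after 14 factors)
= 100000000000000

100000000000000


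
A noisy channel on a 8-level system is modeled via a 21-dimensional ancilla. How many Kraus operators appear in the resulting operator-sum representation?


Tracing out the environment in an orthonormal basis {|i>_E} gives Kraus operators K_i = <i|_E U |0>_E.
Number of Kraus operators = dim(H_env) = d_env
= 21

21


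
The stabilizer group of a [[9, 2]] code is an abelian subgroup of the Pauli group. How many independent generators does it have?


For an [[n,k]] stabilizer code:
Number of stabilizer generators = n - k
= 9 - 2
= 7

7


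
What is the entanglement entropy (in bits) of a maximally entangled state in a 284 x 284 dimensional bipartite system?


For a maximally entangled state in d x d:
S = log2(d) = log2(284)
= 8.1497

8.1497


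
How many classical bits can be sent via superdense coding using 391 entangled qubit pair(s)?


Superdense coding allows 2 classical bits per shared entangled pair.
391 pair(s) -> 2 * 391 = 782 classical bits

782


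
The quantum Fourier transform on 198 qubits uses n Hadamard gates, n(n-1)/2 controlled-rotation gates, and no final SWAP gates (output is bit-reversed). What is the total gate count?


Hadamard gates: 198
Controlled rotations: n*(n-1)/2 = 198*197/2 = 19503
SWAP gates: 0 (omitted)
Total = 198 + 19503
= 19701

19701


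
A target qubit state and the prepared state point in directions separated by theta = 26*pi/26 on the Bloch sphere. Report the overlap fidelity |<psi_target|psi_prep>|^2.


For states separated by angle theta on Bloch sphere:
F = cos^2(theta/2)
theta = 26*pi/26 = 3.1416
theta/2 = 1.5708
cos(theta/2) = 0.0000
F = 0.0000

0.0000


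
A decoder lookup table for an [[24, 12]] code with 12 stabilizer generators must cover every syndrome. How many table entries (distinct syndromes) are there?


Each stabilizer generator gives a binary (+1 or -1) measurement outcome.
With 12 independent generators:
Total syndromes = 2^12
= 4096

4096


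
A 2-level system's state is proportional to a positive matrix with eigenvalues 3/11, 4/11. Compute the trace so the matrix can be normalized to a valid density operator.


tr(M) = sum of eigenvalues
= 3/11 + 4/11
= 7/11
= 0.6364

0.6364


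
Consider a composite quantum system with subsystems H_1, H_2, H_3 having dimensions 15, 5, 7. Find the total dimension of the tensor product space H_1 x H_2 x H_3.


dim(H_1 x H_2 x H_3) = 15 * 5 * 7
= 75 * 7
= 525

525


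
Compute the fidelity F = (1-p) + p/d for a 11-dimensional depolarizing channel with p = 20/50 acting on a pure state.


F = (1-p) + p/d
= (1 - 0.4000) + 0.4000/11
= 0.6000 + 0.0364
= 0.6364

0.6364


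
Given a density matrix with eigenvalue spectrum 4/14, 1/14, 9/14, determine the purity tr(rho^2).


tr(rho^2) = sum of eigenvalues squared
= (4/14)^2 + (1/14)^2 + (9/14)^2
= (16 + 1 + 81) / 196
= 98/196
= 0.5000

0.5000


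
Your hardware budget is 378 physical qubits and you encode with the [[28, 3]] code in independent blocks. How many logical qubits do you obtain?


Each code block uses 28 physical qubits for 3 logical qubit(s).
Number of complete blocks = floor(378 / 28) = 13
Logical qubits = 13 * 3
= 39

39


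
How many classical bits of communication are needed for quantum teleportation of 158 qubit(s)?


Quantum teleportation requires 2 classical bits per qubit teleported.
158 qubit(s) -> 2 * 158 = 316 classical bits

316


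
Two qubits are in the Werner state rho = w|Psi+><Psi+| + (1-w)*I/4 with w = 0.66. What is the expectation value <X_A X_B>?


|Psi+> = (|01> + |10>)/sqrt(2)
For the pure Bell state, <X_A X_B> = +1 (Bell-state Pauli correlator).
The maximally-mixed part I/4 has tr(I/4 * P tensor P) = 0 for any traceless Pauli P.
So <X_A X_B>_rho = w * (+1) + (1 - w) * 0
= 0.66 * (+1)
= 0.6600

0.6600


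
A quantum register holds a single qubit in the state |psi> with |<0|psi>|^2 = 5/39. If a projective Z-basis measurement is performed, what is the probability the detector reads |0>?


|alpha|^2 = 5/39 = 0.1282
|beta|^2 = 1 - 5/39 = 34/39 = 0.8718
P(|0>) = |alpha|^2 = 0.1282

0.1282


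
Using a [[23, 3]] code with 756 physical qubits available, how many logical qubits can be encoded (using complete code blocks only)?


Each code block uses 23 physical qubits for 3 logical qubit(s).
Number of complete blocks = floor(756 / 23) = 32
Logical qubits = 32 * 3
= 96

96


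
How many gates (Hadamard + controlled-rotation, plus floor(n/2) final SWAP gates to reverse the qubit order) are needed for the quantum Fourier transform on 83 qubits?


Hadamard gates: 83
Controlled rotations: n*(n-1)/2 = 83*82/2 = 3403
SWAP gates: floor(n/2) = floor(83/2) = 41
Total = 83 + 3403 + 41
= 3527

3527


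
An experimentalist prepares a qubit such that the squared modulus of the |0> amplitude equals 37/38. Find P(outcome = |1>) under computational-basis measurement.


|alpha|^2 = 37/38 = 0.9737
|beta|^2 = 1 - 37/38 = 1/38 = 0.0263
P(|1>) = |beta|^2 = 0.0263

0.0263


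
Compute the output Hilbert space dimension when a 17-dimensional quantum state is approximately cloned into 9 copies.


Output space = H^(tensor 9) where dim(H) = 17
dim = 17^9
= 289 (after 2 factors)
= 4913 (after 3 factors)
= 83521 (after 4 factors)
= 1419857 (after 5 factors)
= 24137569 (after 6 factors)
= 410338673 (after 7 factors)
= 6975757441 (after 8 factors)
= 118587876497 (after 9 factors)
= 118587876497

118587876497


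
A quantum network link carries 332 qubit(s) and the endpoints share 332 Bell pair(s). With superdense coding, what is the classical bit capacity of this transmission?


Superdense coding allows 2 classical bits per shared entangled pair.
332 pair(s) -> 2 * 332 = 664 classical bits

664


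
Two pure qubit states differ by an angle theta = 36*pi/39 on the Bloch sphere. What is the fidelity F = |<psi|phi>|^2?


For states separated by angle theta on Bloch sphere:
F = cos^2(theta/2)
theta = 36*pi/39 = 2.8999
theta/2 = 1.4500
cos(theta/2) = 0.1205
F = 0.0145

0.0145


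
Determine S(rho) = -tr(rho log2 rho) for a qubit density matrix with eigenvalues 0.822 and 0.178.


S = -p*log2(p) - (1-p)*log2(1-p)
p = 0.8220, 1-p = 0.1780
= -0.8220 * log2(0.8220) - 0.1780 * log2(0.1780)
= -(-0.2325) - (-0.4432)
= 0.6757

0.6757


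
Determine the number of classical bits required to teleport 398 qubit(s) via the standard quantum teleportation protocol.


Quantum teleportation requires 2 classical bits per qubit teleported.
398 qubit(s) -> 2 * 398 = 796 classical bits

796


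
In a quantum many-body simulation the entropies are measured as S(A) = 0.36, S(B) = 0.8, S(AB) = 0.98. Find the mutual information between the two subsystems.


I(A:B) = S(A) + S(B) - S(AB)
= 0.36 + 0.8 - 0.98
= 0.1800

0.1800


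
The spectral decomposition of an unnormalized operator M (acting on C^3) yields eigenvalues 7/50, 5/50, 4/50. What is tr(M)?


tr(M) = sum of eigenvalues
= 7/50 + 5/50 + 4/50
= 16/50
= 0.3200

0.3200


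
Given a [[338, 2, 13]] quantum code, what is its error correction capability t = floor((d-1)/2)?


Code parameters: [[338, 2, 13]], distance d = 13.
Number of correctable errors = floor((d-1)/2)
= floor((13 - 1)/2)
= floor(12/2)
= 6

6
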